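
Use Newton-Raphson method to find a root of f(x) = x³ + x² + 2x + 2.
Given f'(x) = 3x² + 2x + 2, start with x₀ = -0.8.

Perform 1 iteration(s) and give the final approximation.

f(x) = x³ + x² + 2x + 2
f'(x) = 3x² + 2x + 2
x₀ = -0.8

Newton-Raphson formula: x_{n+1} = x_n - f(x_n)/f'(x_n)

Iteration 1:
  f(-0.800000) = 0.528000
  f'(-0.800000) = 2.320000
  x_1 = -0.800000 - 0.528000/2.320000 = -1.027586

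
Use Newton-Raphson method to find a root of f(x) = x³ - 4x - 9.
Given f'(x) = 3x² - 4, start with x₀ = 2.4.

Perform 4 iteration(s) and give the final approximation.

f(x) = x³ - 4x - 9
f'(x) = 3x² - 4
x₀ = 2.4

Newton-Raphson formula: x_{n+1} = x_n - f(x_n)/f'(x_n)

Iteration 1:
  f(2.400000) = -4.776000
  f'(2.400000) = 13.280000
  x_1 = 2.400000 - (-4.776000)/13.280000 = 2.759639
Iteration 2:
  f(2.759639) = 0.977763
  f'(2.759639) = 18.846815
  x_2 = 2.759639 - 0.977763/18.846815 = 2.707759
Iteration 3:
  f(2.707759) = 0.022143
  f'(2.707759) = 17.995878
  x_3 = 2.707759 - 0.022143/17.995878 = 2.706529
Iteration 4:
  f(2.706529) = 0.000012
  f'(2.706529) = 17.975892
  x_4 = 2.706529 - 0.000012/17.975892 = 2.706528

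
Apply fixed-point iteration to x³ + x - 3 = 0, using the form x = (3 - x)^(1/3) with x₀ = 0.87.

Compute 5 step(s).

Equation: x³ + x - 3 = 0
Fixed-point form: x = (3 - x)^(1/3)
x₀ = 0.87

x_1 = g(0.870000) = 1.286648
x_2 = g(1.286648) = 1.196600
x_3 = g(1.196600) = 1.217206
x_4 = g(1.217206) = 1.212552
x_5 = g(1.212552) = 1.213606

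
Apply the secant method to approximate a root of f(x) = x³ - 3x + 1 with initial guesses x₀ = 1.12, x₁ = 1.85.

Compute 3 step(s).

f(x) = x³ - 3x + 1
x₀ = 1.12, x₁ = 1.85

Secant formula: x_{n+1} = x_n - f(x_n)(x_n - x_{n-1})/(f(x_n) - f(x_{n-1}))

Iteration 1:
  f(1.120000) = -0.955072
  f(1.850000) = 1.781625
  x_2 = 1.850000 - 1.781625×(1.850000 - 1.120000)/(1.781625 - (-0.955072))
       = 1.374761
Iteration 2:
  f(1.850000) = 1.781625
  f(1.374761) = -0.526030
  x_3 = 1.374761 - (-0.526030)×(1.374761 - 1.850000)/(-0.526030 - 1.781625)
       = 1.483091
Iteration 3:
  f(1.374761) = -0.526030
  f(1.483091) = -0.187125
  x_4 = 1.483091 - (-0.187125)×(1.483091 - 1.374761)/(-0.187125 - (-0.526030))
       = 1.542906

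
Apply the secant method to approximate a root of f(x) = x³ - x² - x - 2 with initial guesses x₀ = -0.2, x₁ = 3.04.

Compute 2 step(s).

f(x) = x³ - x² - x - 2
x₀ = -0.2, x₁ = 3.04

Secant formula: x_{n+1} = x_n - f(x_n)(x_n - x_{n-1})/(f(x_n) - f(x_{n-1}))

Iteration 1:
  f(-0.200000) = -1.848000
  f(3.040000) = 13.812864
  x_2 = 3.040000 - 13.812864×(3.040000 - (-0.200000))/(13.812864 - (-1.848000))
       = 0.182324
Iteration 2:
  f(3.040000) = 13.812864
  f(0.182324) = -2.209505
  x_3 = 0.182324 - (-2.209505)×(0.182324 - 3.040000)/(-2.209505 - 13.812864)
       = 0.576401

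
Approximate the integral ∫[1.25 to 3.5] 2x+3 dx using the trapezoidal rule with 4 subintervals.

f(x) = 2x+3
a = 1.25, b = 3.5, n = 4
h = (b - a)/n = 0.562500

Trapezoidal rule: (h/2)[f(x₀) + 2f(x₁) + 2f(x₂) + ... + f(xₙ)]

x_0 = 1.2500, f(x_0) = 5.500000, coefficient = 1
x_1 = 1.8125, f(x_1) = 6.625000, coefficient = 2
x_2 = 2.3750, f(x_2) = 7.750000, coefficient = 2
x_3 = 2.9375, f(x_3) = 8.875000, coefficient = 2
x_4 = 3.5000, f(x_4) = 10.000000, coefficient = 1

I ≈ (0.562500/2) × 62.000000 = 17.437500
Exact value: 17.437500
Error: 0.000000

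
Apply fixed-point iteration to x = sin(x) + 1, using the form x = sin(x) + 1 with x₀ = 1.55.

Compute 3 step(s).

Equation: x = sin(x) + 1
Fixed-point form: x = sin(x) + 1
x₀ = 1.55

x_1 = g(1.550000) = 1.999784
x_2 = g(1.999784) = 1.909387
x_3 = g(1.909387) = 1.943224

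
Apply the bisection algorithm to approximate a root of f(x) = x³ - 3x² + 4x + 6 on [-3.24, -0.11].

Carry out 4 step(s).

f(x) = x³ - 3x² + 4x + 6
Initial interval: [-3.24, -0.11]

Iteration 1:
  c_1 = (-3.240000 + (-0.110000))/2 = -1.675000
  f(c_1) = f(-1.675000) = -13.816297
  f(a) × f(c) ≥ 0, new interval: [-1.675000, -0.110000]
Iteration 2:
  c_2 = (-1.675000 + (-0.110000))/2 = -0.892500
  f(c_2) = f(-0.892500) = -0.670595
  f(a) × f(c) ≥ 0, new interval: [-0.892500, -0.110000]
Iteration 3:
  c_3 = (-0.892500 + (-0.110000))/2 = -0.501250
  f(c_3) = f(-0.501250) = 3.115305
  f(a) × f(c) < 0, new interval: [-0.892500, -0.501250]
Iteration 4:
  c_4 = (-0.892500 + (-0.501250))/2 = -0.696875
  f(c_4) = f(-0.696875) = 1.417169
  f(a) × f(c) < 0, new interval: [-0.892500, -0.696875]

After 4 iteration(s), the approximation is c_4 = -0.696875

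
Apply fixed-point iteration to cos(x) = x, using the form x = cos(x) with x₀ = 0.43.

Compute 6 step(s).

Equation: cos(x) = x
Fixed-point form: x = cos(x)
x₀ = 0.43

x_1 = g(0.430000) = 0.908966
x_2 = g(0.908966) = 0.614562
x_3 = g(0.614562) = 0.817026
x_4 = g(0.817026) = 0.684393
x_5 = g(0.684393) = 0.774803
x_6 = g(0.774803) = 0.714559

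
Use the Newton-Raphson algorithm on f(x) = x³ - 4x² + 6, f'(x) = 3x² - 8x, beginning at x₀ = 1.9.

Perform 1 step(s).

f(x) = x³ - 4x² + 6
f'(x) = 3x² - 8x
x₀ = 1.9

Newton-Raphson formula: x_{n+1} = x_n - f(x_n)/f'(x_n)

Iteration 1:
  f(1.900000) = -1.581000
  f'(1.900000) = -4.370000
  x_1 = 1.900000 - (-1.581000)/(-4.370000) = 1.538215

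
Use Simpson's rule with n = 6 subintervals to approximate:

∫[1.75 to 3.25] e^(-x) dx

f(x) = e^(-x)
a = 1.75, b = 3.25, n = 6
h = (b - a)/n = 0.250000

Simpson's rule: (h/3)[f(x₀) + 4f(x₁) + 2f(x₂) + ... + f(xₙ)]

x_0 = 1.7500, f(x_0) = 0.173774, coefficient = 1
x_1 = 2.0000, f(x_1) = 0.135335, coefficient = 4
x_2 = 2.2500, f(x_2) = 0.105399, coefficient = 2
x_3 = 2.5000, f(x_3) = 0.082085, coefficient = 4
x_4 = 2.7500, f(x_4) = 0.063928, coefficient = 2
x_5 = 3.0000, f(x_5) = 0.049787, coefficient = 4
x_6 = 3.2500, f(x_6) = 0.038774, coefficient = 1

I ≈ (0.250000/3) × 1.620032 = 0.135003
Exact value: 0.135000
Error: 0.000003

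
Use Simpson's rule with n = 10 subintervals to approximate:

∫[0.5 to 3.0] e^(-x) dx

f(x) = e^(-x)
a = 0.5, b = 3.0, n = 10
h = (b - a)/n = 0.250000

Simpson's rule: (h/3)[f(x₀) + 4f(x₁) + 2f(x₂) + ... + f(xₙ)]

x_0 = 0.5000, f(x_0) = 0.606531, coefficient = 1
x_1 = 0.7500, f(x_1) = 0.472367, coefficient = 4
x_2 = 1.0000, f(x_2) = 0.367879, coefficient = 2
x_3 = 1.2500, f(x_3) = 0.286505, coefficient = 4
x_4 = 1.5000, f(x_4) = 0.223130, coefficient = 2
x_5 = 1.7500, f(x_5) = 0.173774, coefficient = 4
x_6 = 2.0000, f(x_6) = 0.135335, coefficient = 2
x_7 = 2.2500, f(x_7) = 0.105399, coefficient = 4
x_8 = 2.5000, f(x_8) = 0.082085, coefficient = 2
x_9 = 2.7500, f(x_9) = 0.063928, coefficient = 4
x_10 = 3.0000, f(x_10) = 0.049787, coefficient = 1

I ≈ (0.250000/3) × 6.681067 = 0.556756
Exact value: 0.556744
Error: 0.000012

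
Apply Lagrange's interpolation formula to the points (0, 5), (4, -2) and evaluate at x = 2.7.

Lagrange interpolation formula:
P(x) = Σ yᵢ × Lᵢ(x)
where Lᵢ(x) = Π_{j≠i} (x - xⱼ)/(xᵢ - xⱼ)

L_0(2.7) = (2.7 - 4)/(0 - 4) = 0.325000
L_1(2.7) = (2.7 - 0)/(4 - 0) = 0.675000

P(2.7) = 5×L_0(2.7) + (-2)×L_1(2.7)
P(2.7) = 0.275000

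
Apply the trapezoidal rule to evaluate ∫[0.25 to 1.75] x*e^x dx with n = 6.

f(x) = x*e^x
a = 0.25, b = 1.75, n = 6
h = (b - a)/n = 0.250000

Trapezoidal rule: (h/2)[f(x₀) + 2f(x₁) + 2f(x₂) + ... + f(xₙ)]

x_0 = 0.2500, f(x_0) = 0.321006, coefficient = 1
x_1 = 0.5000, f(x_1) = 0.824361, coefficient = 2
x_2 = 0.7500, f(x_2) = 1.587750, coefficient = 2
x_3 = 1.0000, f(x_3) = 2.718282, coefficient = 2
x_4 = 1.2500, f(x_4) = 4.362929, coefficient = 2
x_5 = 1.5000, f(x_5) = 6.722534, coefficient = 2
x_6 = 1.7500, f(x_6) = 10.070555, coefficient = 1

I ≈ (0.250000/2) × 42.823271 = 5.352909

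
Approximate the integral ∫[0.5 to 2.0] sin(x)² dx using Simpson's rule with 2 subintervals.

f(x) = sin(x)²
a = 0.5, b = 2.0, n = 2
h = (b - a)/n = 0.750000

Simpson's rule: (h/3)[f(x₀) + 4f(x₁) + 2f(x₂) + ... + f(xₙ)]

x_0 = 0.5000, f(x_0) = 0.229849, coefficient = 1
x_1 = 1.2500, f(x_1) = 0.900572, coefficient = 4
x_2 = 2.0000, f(x_2) = 0.826822, coefficient = 1

I ≈ (0.750000/3) × 4.658958 = 1.164739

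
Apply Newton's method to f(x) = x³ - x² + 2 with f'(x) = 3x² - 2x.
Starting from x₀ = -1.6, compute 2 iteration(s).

f(x) = x³ - x² + 2
f'(x) = 3x² - 2x
x₀ = -1.6

Newton-Raphson formula: x_{n+1} = x_n - f(x_n)/f'(x_n)

Iteration 1:
  f(-1.600000) = -4.656000
  f'(-1.600000) = 10.880000
  x_1 = -1.600000 - (-4.656000)/10.880000 = -1.172059
Iteration 2:
  f(-1.172059) = -0.983805
  f'(-1.172059) = 6.465283
  x_2 = -1.172059 - (-0.983805)/6.465283 = -1.019892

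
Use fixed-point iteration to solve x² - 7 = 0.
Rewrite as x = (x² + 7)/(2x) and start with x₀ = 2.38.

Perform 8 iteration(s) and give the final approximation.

Equation: x² - 7 = 0
Fixed-point form: x = (x² + 7)/(2x)
x₀ = 2.38

x_1 = g(2.380000) = 2.660588
x_2 = g(2.660588) = 2.645793
x_3 = g(2.645793) = 2.645751
x_4 = g(2.645751) = 2.645751
x_5 = g(2.645751) = 2.645751
x_6 = g(2.645751) = 2.645751
x_7 = g(2.645751) = 2.645751
x_8 = g(2.645751) = 2.645751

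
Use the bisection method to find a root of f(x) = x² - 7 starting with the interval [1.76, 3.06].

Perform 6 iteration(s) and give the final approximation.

f(x) = x² - 7
Initial interval: [1.76, 3.06]

Iteration 1:
  c_1 = (1.760000 + 3.060000)/2 = 2.410000
  f(c_1) = f(2.410000) = -1.191900
  f(a) × f(c) ≥ 0, new interval: [2.410000, 3.060000]
Iteration 2:
  c_2 = (2.410000 + 3.060000)/2 = 2.735000
  f(c_2) = f(2.735000) = 0.480225
  f(a) × f(c) < 0, new interval: [2.410000, 2.735000]
Iteration 3:
  c_3 = (2.410000 + 2.735000)/2 = 2.572500
  f(c_3) = f(2.572500) = -0.382244
  f(a) × f(c) ≥ 0, new interval: [2.572500, 2.735000]
Iteration 4:
  c_4 = (2.572500 + 2.735000)/2 = 2.653750
  f(c_4) = f(2.653750) = 0.042389
  f(a) × f(c) < 0, new interval: [2.572500, 2.653750]
Iteration 5:
  c_5 = (2.572500 + 2.653750)/2 = 2.613125
  f(c_5) = f(2.613125) = -0.171578
  f(a) × f(c) ≥ 0, new interval: [2.613125, 2.653750]
Iteration 6:
  c_6 = (2.613125 + 2.653750)/2 = 2.633438
  f(c_6) = f(2.633438) = -0.065007
  f(a) × f(c) ≥ 0, new interval: [2.633438, 2.653750]

After 6 iteration(s), the approximation is c_6 = 2.633438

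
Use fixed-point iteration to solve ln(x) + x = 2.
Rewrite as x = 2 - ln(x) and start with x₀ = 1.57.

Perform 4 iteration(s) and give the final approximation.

Equation: ln(x) + x = 2
Fixed-point form: x = 2 - ln(x)
x₀ = 1.57

x_1 = g(1.570000) = 1.548924
x_2 = g(1.548924) = 1.562439
x_3 = g(1.562439) = 1.553752
x_4 = g(1.553752) = 1.559327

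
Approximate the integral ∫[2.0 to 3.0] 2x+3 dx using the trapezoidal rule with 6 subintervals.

f(x) = 2x+3
a = 2.0, b = 3.0, n = 6
h = (b - a)/n = 0.166667

Trapezoidal rule: (h/2)[f(x₀) + 2f(x₁) + 2f(x₂) + ... + f(xₙ)]

x_0 = 2.0000, f(x_0) = 7.000000, coefficient = 1
x_1 = 2.1667, f(x_1) = 7.333333, coefficient = 2
x_2 = 2.3333, f(x_2) = 7.666667, coefficient = 2
x_3 = 2.5000, f(x_3) = 8.000000, coefficient = 2
x_4 = 2.6667, f(x_4) = 8.333333, coefficient = 2
x_5 = 2.8333, f(x_5) = 8.666667, coefficient = 2
x_6 = 3.0000, f(x_6) = 9.000000, coefficient = 1

I ≈ (0.166667/2) × 96.000000 = 8.000000
Exact value: 8.000000
Error: 0.000000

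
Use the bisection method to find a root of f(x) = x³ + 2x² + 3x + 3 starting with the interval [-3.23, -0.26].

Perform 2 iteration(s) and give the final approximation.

f(x) = x³ + 2x² + 3x + 3
Initial interval: [-3.23, -0.26]

Iteration 1:
  c_1 = (-3.230000 + (-0.260000))/2 = -1.745000
  f(c_1) = f(-1.745000) = -1.458519
  f(a) × f(c) ≥ 0, new interval: [-1.745000, -0.260000]
Iteration 2:
  c_2 = (-1.745000 + (-0.260000))/2 = -1.002500
  f(c_2) = f(-1.002500) = 0.994994
  f(a) × f(c) < 0, new interval: [-1.745000, -1.002500]

After 2 iteration(s), the approximation is c_2 = -1.002500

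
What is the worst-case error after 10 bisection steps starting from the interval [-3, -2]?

Bisection error bound: |error| ≤ (b-a)/2^n
|error| ≤ (-2 - (-3))/2^10 = 1/2^10
|error| ≤ 0.0009765625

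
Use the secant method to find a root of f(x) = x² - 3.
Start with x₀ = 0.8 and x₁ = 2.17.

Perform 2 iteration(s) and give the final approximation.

f(x) = x² - 3
x₀ = 0.8, x₁ = 2.17

Secant formula: x_{n+1} = x_n - f(x_n)(x_n - x_{n-1})/(f(x_n) - f(x_{n-1}))

Iteration 1:
  f(0.800000) = -2.360000
  f(2.170000) = 1.708900
  x_2 = 2.170000 - 1.708900×(2.170000 - 0.800000)/(1.708900 - (-2.360000))
       = 1.594613
Iteration 2:
  f(2.170000) = 1.708900
  f(1.594613) = -0.457210
  x_3 = 1.594613 - (-0.457210)×(1.594613 - 2.170000)/(-0.457210 - 1.708900)
       = 1.716062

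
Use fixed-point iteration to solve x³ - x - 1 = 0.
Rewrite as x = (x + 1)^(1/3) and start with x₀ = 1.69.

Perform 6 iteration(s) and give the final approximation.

Equation: x³ - x - 1 = 0
Fixed-point form: x = (x + 1)^(1/3)
x₀ = 1.69

x_1 = g(1.690000) = 1.390755
x_2 = g(1.390755) = 1.337145
x_3 = g(1.337145) = 1.327074
x_4 = g(1.327074) = 1.325165
x_5 = g(1.325165) = 1.324803
x_6 = g(1.324803) = 1.324734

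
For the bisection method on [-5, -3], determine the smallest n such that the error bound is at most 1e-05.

We need (b-a)/2^n ≤ 1e-05
(-3 - (-5))/2^n ≤ 1e-05
2/2^n ≤ 1e-05
2^n ≥ 200000
n ≥ log₂(200000) = 17.61
n ≥ 18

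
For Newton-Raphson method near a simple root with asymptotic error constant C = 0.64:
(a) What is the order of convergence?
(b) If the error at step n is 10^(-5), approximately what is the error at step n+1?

(a) Newton-Raphson has quadratic (order 2) convergence near simple roots.
    This means |e_{n+1}| ≈ C|e_n|².

(b) With |e_n| = 10^(-5) and C = 0.64:
    |e_{n+1}| ≈ 0.64 × (10^(-5))² = 0.64 × 10^(-10)

(a) 2 (quadratic); (b) |e_{n+1}| ≈ 6.400e-11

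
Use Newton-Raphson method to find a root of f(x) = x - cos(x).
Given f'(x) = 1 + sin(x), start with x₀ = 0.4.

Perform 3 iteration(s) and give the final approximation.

f(x) = x - cos(x)
f'(x) = 1 + sin(x)
x₀ = 0.4

Newton-Raphson formula: x_{n+1} = x_n - f(x_n)/f'(x_n)

Iteration 1:
  f(0.400000) = -0.521061
  f'(0.400000) = 1.389418
  x_1 = 0.400000 - (-0.521061)/1.389418 = 0.775021
Iteration 2:
  f(0.775021) = 0.060615
  f'(0.775021) = 1.699731
  x_2 = 0.775021 - 0.060615/1.699731 = 0.739360
Iteration 3:
  f(0.739360) = 0.000460
  f'(0.739360) = 1.673815
  x_3 = 0.739360 - 0.000460/1.673815 = 0.739085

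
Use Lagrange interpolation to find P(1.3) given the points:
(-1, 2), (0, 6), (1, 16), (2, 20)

Lagrange interpolation formula:
P(x) = Σ yᵢ × Lᵢ(x)
where Lᵢ(x) = Π_{j≠i} (x - xⱼ)/(xᵢ - xⱼ)

L_0(1.3) = (1.3 - 0)/(-1 - 0) × (1.3 - 1)/(-1 - 1) × (1.3 - 2)/(-1 - 2) = 0.045500
L_1(1.3) = (1.3 - (-1))/(0 - (-1)) × (1.3 - 1)/(0 - 1) × (1.3 - 2)/(0 - 2) = -0.241500
L_2(1.3) = (1.3 - (-1))/(1 - (-1)) × (1.3 - 0)/(1 - 0) × (1.3 - 2)/(1 - 2) = 1.046500
L_3(1.3) = (1.3 - (-1))/(2 - (-1)) × (1.3 - 0)/(2 - 0) × (1.3 - 1)/(2 - 1) = 0.149500

P(1.3) = 2×L_0(1.3) + 6×L_1(1.3) + 16×L_2(1.3) + 20×L_3(1.3)
P(1.3) = 18.376000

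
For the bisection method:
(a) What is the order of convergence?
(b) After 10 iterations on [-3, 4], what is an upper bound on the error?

(a) Bisection has linear (order 1) convergence; the error is halved each step.

(b) Error bound = (b-a)/2^n = (4 - (-3))/2^{10}
    = 7/2^{10}

(a) 1 (linear); (b) error ≤ 6.84e-03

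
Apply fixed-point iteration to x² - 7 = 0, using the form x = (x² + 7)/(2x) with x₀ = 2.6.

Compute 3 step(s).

Equation: x² - 7 = 0
Fixed-point form: x = (x² + 7)/(2x)
x₀ = 2.6

x_1 = g(2.600000) = 2.646154
x_2 = g(2.646154) = 2.645751
x_3 = g(2.645751) = 2.645751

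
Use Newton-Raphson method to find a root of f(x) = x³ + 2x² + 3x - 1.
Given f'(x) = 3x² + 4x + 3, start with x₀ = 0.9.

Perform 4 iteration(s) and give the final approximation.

f(x) = x³ + 2x² + 3x - 1
f'(x) = 3x² + 4x + 3
x₀ = 0.9

Newton-Raphson formula: x_{n+1} = x_n - f(x_n)/f'(x_n)

Iteration 1:
  f(0.900000) = 4.049000
  f'(0.900000) = 9.030000
  x_1 = 0.900000 - 4.049000/9.030000 = 0.451606
Iteration 2:
  f(0.451606) = 0.854817
  f'(0.451606) = 5.418266
  x_2 = 0.451606 - 0.854817/5.418266 = 0.293840
Iteration 3:
  f(0.293840) = 0.079575
  f'(0.293840) = 4.434386
  x_3 = 0.293840 - 0.079575/4.434386 = 0.275895
Iteration 4:
  f(0.275895) = 0.000922
  f'(0.275895) = 4.331935
  x_4 = 0.275895 - 0.000922/4.331935 = 0.275682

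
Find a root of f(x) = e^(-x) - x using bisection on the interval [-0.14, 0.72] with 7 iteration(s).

f(x) = e^(-x) - x
Initial interval: [-0.14, 0.72]

Iteration 1:
  c_1 = (-0.140000 + 0.720000)/2 = 0.290000
  f(c_1) = f(0.290000) = 0.458264
  f(a) × f(c) ≥ 0, new interval: [0.290000, 0.720000]
Iteration 2:
  c_2 = (0.290000 + 0.720000)/2 = 0.505000
  f(c_2) = f(0.505000) = 0.098506
  f(a) × f(c) ≥ 0, new interval: [0.505000, 0.720000]
Iteration 3:
  c_3 = (0.505000 + 0.720000)/2 = 0.612500
  f(c_3) = f(0.612500) = -0.070506
  f(a) × f(c) < 0, new interval: [0.505000, 0.612500]
Iteration 4:
  c_4 = (0.505000 + 0.612500)/2 = 0.558750
  f(c_4) = f(0.558750) = 0.013174
  f(a) × f(c) ≥ 0, new interval: [0.558750, 0.612500]
Iteration 5:
  c_5 = (0.558750 + 0.612500)/2 = 0.585625
  f(c_5) = f(0.585625) = -0.028867
  f(a) × f(c) < 0, new interval: [0.558750, 0.585625]
Iteration 6:
  c_6 = (0.558750 + 0.585625)/2 = 0.572188
  f(c_6) = f(0.572188) = -0.007898
  f(a) × f(c) < 0, new interval: [0.558750, 0.572188]
Iteration 7:
  c_7 = (0.558750 + 0.572188)/2 = 0.565469
  f(c_7) = f(0.565469) = 0.002625
  f(a) × f(c) ≥ 0, new interval: [0.565469, 0.572188]

After 7 iteration(s), the approximation is c_7 = 0.565469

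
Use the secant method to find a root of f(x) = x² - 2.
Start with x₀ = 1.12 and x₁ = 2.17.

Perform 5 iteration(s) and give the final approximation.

f(x) = x² - 2
x₀ = 1.12, x₁ = 2.17

Secant formula: x_{n+1} = x_n - f(x_n)(x_n - x_{n-1})/(f(x_n) - f(x_{n-1}))

Iteration 1:
  f(1.120000) = -0.745600
  f(2.170000) = 2.708900
  x_2 = 2.170000 - 2.708900×(2.170000 - 1.120000)/(2.708900 - (-0.745600))
       = 1.346626
Iteration 2:
  f(2.170000) = 2.708900
  f(1.346626) = -0.186598
  x_3 = 1.346626 - (-0.186598)×(1.346626 - 2.170000)/(-0.186598 - 2.708900)
       = 1.399688
Iteration 3:
  f(1.346626) = -0.186598
  f(1.399688) = -0.040874
  x_4 = 1.399688 - (-0.040874)×(1.399688 - 1.346626)/(-0.040874 - (-0.186598))
       = 1.414571
Iteration 4:
  f(1.399688) = -0.040874
  f(1.414571) = 0.001011
  x_5 = 1.414571 - 0.001011×(1.414571 - 1.399688)/(0.001011 - (-0.040874))
       = 1.414212
Iteration 5:
  f(1.414571) = 0.001011
  f(1.414212) = -0.000005
  x_6 = 1.414212 - (-0.000005)×(1.414212 - 1.414571)/(-0.000005 - 0.001011)
       = 1.414214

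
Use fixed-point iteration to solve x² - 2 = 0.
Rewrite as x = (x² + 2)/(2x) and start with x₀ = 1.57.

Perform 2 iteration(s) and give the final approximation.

Equation: x² - 2 = 0
Fixed-point form: x = (x² + 2)/(2x)
x₀ = 1.57

x_1 = g(1.570000) = 1.421943
x_2 = g(1.421943) = 1.414235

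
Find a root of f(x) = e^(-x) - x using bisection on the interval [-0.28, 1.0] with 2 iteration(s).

f(x) = e^(-x) - x
Initial interval: [-0.28, 1.0]

Iteration 1:
  c_1 = (-0.280000 + 1.000000)/2 = 0.360000
  f(c_1) = f(0.360000) = 0.337676
  f(a) × f(c) ≥ 0, new interval: [0.360000, 1.000000]
Iteration 2:
  c_2 = (0.360000 + 1.000000)/2 = 0.680000
  f(c_2) = f(0.680000) = -0.173383
  f(a) × f(c) < 0, new interval: [0.360000, 0.680000]

After 2 iteration(s), the approximation is c_2 = 0.680000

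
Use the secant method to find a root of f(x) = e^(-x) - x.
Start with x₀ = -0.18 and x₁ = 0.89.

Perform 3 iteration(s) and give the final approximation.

f(x) = e^(-x) - x
x₀ = -0.18, x₁ = 0.89

Secant formula: x_{n+1} = x_n - f(x_n)(x_n - x_{n-1})/(f(x_n) - f(x_{n-1}))

Iteration 1:
  f(-0.180000) = 1.377217
  f(0.890000) = -0.479344
  x_2 = 0.890000 - (-0.479344)×(0.890000 - (-0.180000))/(-0.479344 - 1.377217)
       = 0.613738
Iteration 2:
  f(0.890000) = -0.479344
  f(0.613738) = -0.072414
  x_3 = 0.613738 - (-0.072414)×(0.613738 - 0.890000)/(-0.072414 - (-0.479344))
       = 0.564576
Iteration 3:
  f(0.613738) = -0.072414
  f(0.564576) = 0.004025
  x_4 = 0.564576 - 0.004025×(0.564576 - 0.613738)/(0.004025 - (-0.072414))
       = 0.567165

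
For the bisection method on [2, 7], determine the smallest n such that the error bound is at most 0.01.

We need (b-a)/2^n ≤ 0.01
(7 - 2)/2^n ≤ 0.01
5/2^n ≤ 0.01
2^n ≥ 500
n ≥ log₂(500) = 8.97
n ≥ 9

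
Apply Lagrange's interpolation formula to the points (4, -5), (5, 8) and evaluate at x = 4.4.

Lagrange interpolation formula:
P(x) = Σ yᵢ × Lᵢ(x)
where Lᵢ(x) = Π_{j≠i} (x - xⱼ)/(xᵢ - xⱼ)

L_0(4.4) = (4.4 - 5)/(4 - 5) = 0.600000
L_1(4.4) = (4.4 - 4)/(5 - 4) = 0.400000

P(4.4) = (-5)×L_0(4.4) + 8×L_1(4.4)
P(4.4) = 0.200000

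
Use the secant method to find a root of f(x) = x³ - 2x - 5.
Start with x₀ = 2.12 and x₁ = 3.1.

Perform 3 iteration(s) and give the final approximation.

f(x) = x³ - 2x - 5
x₀ = 2.12, x₁ = 3.1

Secant formula: x_{n+1} = x_n - f(x_n)(x_n - x_{n-1})/(f(x_n) - f(x_{n-1}))

Iteration 1:
  f(2.120000) = 0.288128
  f(3.100000) = 18.591000
  x_2 = 3.100000 - 18.591000×(3.100000 - 2.120000)/(18.591000 - 0.288128)
       = 2.104573
Iteration 2:
  f(3.100000) = 18.591000
  f(2.104573) = 0.112482
  x_3 = 2.104573 - 0.112482×(2.104573 - 3.100000)/(0.112482 - 18.591000)
       = 2.098513
Iteration 3:
  f(2.104573) = 0.112482
  f(2.098513) = 0.044318
  x_4 = 2.098513 - 0.044318×(2.098513 - 2.104573)/(0.044318 - 0.112482)
       = 2.094574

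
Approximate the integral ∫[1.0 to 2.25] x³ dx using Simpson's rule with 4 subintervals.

f(x) = x³
a = 1.0, b = 2.25, n = 4
h = (b - a)/n = 0.312500

Simpson's rule: (h/3)[f(x₀) + 4f(x₁) + 2f(x₂) + ... + f(xₙ)]

x_0 = 1.0000, f(x_0) = 1.000000, coefficient = 1
x_1 = 1.3125, f(x_1) = 2.260986, coefficient = 4
x_2 = 1.6250, f(x_2) = 4.291016, coefficient = 2
x_3 = 1.9375, f(x_3) = 7.273193, coefficient = 4
x_4 = 2.2500, f(x_4) = 11.390625, coefficient = 1

I ≈ (0.312500/3) × 59.109375 = 6.157227
Exact value: 6.157227
Error: 0.000000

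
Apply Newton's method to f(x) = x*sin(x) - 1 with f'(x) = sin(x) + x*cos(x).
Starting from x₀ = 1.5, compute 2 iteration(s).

f(x) = x*sin(x) - 1
f'(x) = sin(x) + x*cos(x)
x₀ = 1.5

Newton-Raphson formula: x_{n+1} = x_n - f(x_n)/f'(x_n)

Iteration 1:
  f(1.500000) = 0.496242
  f'(1.500000) = 1.103601
  x_1 = 1.500000 - 0.496242/1.103601 = 1.050342
Iteration 2:
  f(1.050342) = -0.088730
  f'(1.050342) = 1.389902
  x_2 = 1.050342 - (-0.088730)/1.389902 = 1.114181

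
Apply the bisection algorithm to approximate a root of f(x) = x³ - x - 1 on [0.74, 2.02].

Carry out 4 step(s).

f(x) = x³ - x - 1
Initial interval: [0.74, 2.02]

Iteration 1:
  c_1 = (0.740000 + 2.020000)/2 = 1.380000
  f(c_1) = f(1.380000) = 0.248072
  f(a) × f(c) < 0, new interval: [0.740000, 1.380000]
Iteration 2:
  c_2 = (0.740000 + 1.380000)/2 = 1.060000
  f(c_2) = f(1.060000) = -0.868984
  f(a) × f(c) ≥ 0, new interval: [1.060000, 1.380000]
Iteration 3:
  c_3 = (1.060000 + 1.380000)/2 = 1.220000
  f(c_3) = f(1.220000) = -0.404152
  f(a) × f(c) ≥ 0, new interval: [1.220000, 1.380000]
Iteration 4:
  c_4 = (1.220000 + 1.380000)/2 = 1.300000
  f(c_4) = f(1.300000) = -0.103000
  f(a) × f(c) ≥ 0, new interval: [1.300000, 1.380000]

After 4 iteration(s), the approximation is c_4 = 1.300000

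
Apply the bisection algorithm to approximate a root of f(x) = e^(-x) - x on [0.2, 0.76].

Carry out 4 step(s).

f(x) = e^(-x) - x
Initial interval: [0.2, 0.76]

Iteration 1:
  c_1 = (0.200000 + 0.760000)/2 = 0.480000
  f(c_1) = f(0.480000) = 0.138783
  f(a) × f(c) ≥ 0, new interval: [0.480000, 0.760000]
Iteration 2:
  c_2 = (0.480000 + 0.760000)/2 = 0.620000
  f(c_2) = f(0.620000) = -0.082056
  f(a) × f(c) < 0, new interval: [0.480000, 0.620000]
Iteration 3:
  c_3 = (0.480000 + 0.620000)/2 = 0.550000
  f(c_3) = f(0.550000) = 0.026950
  f(a) × f(c) ≥ 0, new interval: [0.550000, 0.620000]
Iteration 4:
  c_4 = (0.550000 + 0.620000)/2 = 0.585000
  f(c_4) = f(0.585000) = -0.027894
  f(a) × f(c) < 0, new interval: [0.550000, 0.585000]

After 4 iteration(s), the approximation is c_4 = 0.585000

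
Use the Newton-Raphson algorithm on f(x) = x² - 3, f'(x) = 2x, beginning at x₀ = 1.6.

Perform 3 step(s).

f(x) = x² - 3
f'(x) = 2x
x₀ = 1.6

Newton-Raphson formula: x_{n+1} = x_n - f(x_n)/f'(x_n)

Iteration 1:
  f(1.600000) = -0.440000
  f'(1.600000) = 3.200000
  x_1 = 1.600000 - (-0.440000)/3.200000 = 1.737500
Iteration 2:
  f(1.737500) = 0.018906
  f'(1.737500) = 3.475000
  x_2 = 1.737500 - 0.018906/3.475000 = 1.732059
Iteration 3:
  f(1.732059) = 0.000030
  f'(1.732059) = 3.464119
  x_3 = 1.732059 - 0.000030/3.464119 = 1.732051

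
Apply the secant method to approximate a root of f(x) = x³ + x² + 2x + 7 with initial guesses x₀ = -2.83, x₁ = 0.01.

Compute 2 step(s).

f(x) = x³ + x² + 2x + 7
x₀ = -2.83, x₁ = 0.01

Secant formula: x_{n+1} = x_n - f(x_n)(x_n - x_{n-1})/(f(x_n) - f(x_{n-1}))

Iteration 1:
  f(-2.830000) = -13.316287
  f(0.010000) = 7.020101
  x_2 = 0.010000 - 7.020101×(0.010000 - (-2.830000))/(7.020101 - (-13.316287))
       = -0.970365
Iteration 2:
  f(0.010000) = 7.020101
  f(-0.970365) = 5.087174
  x_3 = -0.970365 - 5.087174×(-0.970365 - 0.010000)/(5.087174 - 7.020101)
       = -3.550539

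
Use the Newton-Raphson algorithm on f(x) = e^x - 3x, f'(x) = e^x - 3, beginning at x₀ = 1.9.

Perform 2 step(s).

f(x) = e^x - 3x
f'(x) = e^x - 3
x₀ = 1.9

Newton-Raphson formula: x_{n+1} = x_n - f(x_n)/f'(x_n)

Iteration 1:
  f(1.900000) = 0.985894
  f'(1.900000) = 3.685894
  x_1 = 1.900000 - 0.985894/3.685894 = 1.632522
Iteration 2:
  f(1.632522) = 0.219198
  f'(1.632522) = 2.116765
  x_2 = 1.632522 - 0.219198/2.116765 = 1.528969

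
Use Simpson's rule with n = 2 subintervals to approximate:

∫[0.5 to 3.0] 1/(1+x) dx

f(x) = 1/(1+x)
a = 0.5, b = 3.0, n = 2
h = (b - a)/n = 1.250000

Simpson's rule: (h/3)[f(x₀) + 4f(x₁) + 2f(x₂) + ... + f(xₙ)]

x_0 = 0.5000, f(x_0) = 0.666667, coefficient = 1
x_1 = 1.7500, f(x_1) = 0.363636, coefficient = 4
x_2 = 3.0000, f(x_2) = 0.250000, coefficient = 1

I ≈ (1.250000/3) × 2.371212 = 0.988005
Exact value: 0.980829
Error: 0.007176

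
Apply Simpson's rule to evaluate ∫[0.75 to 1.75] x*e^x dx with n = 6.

f(x) = x*e^x
a = 0.75, b = 1.75, n = 6
h = (b - a)/n = 0.166667

Simpson's rule: (h/3)[f(x₀) + 4f(x₁) + 2f(x₂) + ... + f(xₙ)]

x_0 = 0.7500, f(x_0) = 1.587750, coefficient = 1
x_1 = 0.9167, f(x_1) = 2.292528, coefficient = 4
x_2 = 1.0833, f(x_2) = 3.200721, coefficient = 2
x_3 = 1.2500, f(x_3) = 4.362929, coefficient = 4
x_4 = 1.4167, f(x_4) = 5.841417, coefficient = 2
x_5 = 1.5833, f(x_5) = 7.712679, coefficient = 4
x_6 = 1.7500, f(x_6) = 10.070555, coefficient = 1

I ≈ (0.166667/3) × 87.215126 = 4.845285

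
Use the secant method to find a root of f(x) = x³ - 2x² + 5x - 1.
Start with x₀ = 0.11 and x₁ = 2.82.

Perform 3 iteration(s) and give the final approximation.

f(x) = x³ - 2x² + 5x - 1
x₀ = 0.11, x₁ = 2.82

Secant formula: x_{n+1} = x_n - f(x_n)(x_n - x_{n-1})/(f(x_n) - f(x_{n-1}))

Iteration 1:
  f(0.110000) = -0.472869
  f(2.820000) = 19.620968
  x_2 = 2.820000 - 19.620968×(2.820000 - 0.110000)/(19.620968 - (-0.472869))
       = 0.173775
Iteration 2:
  f(2.820000) = 19.620968
  f(0.173775) = -0.186275
  x_3 = 0.173775 - (-0.186275)×(0.173775 - 2.820000)/(-0.186275 - 19.620968)
       = 0.198661
Iteration 3:
  f(0.173775) = -0.186275
  f(0.198661) = -0.077788
  x_4 = 0.198661 - (-0.077788)×(0.198661 - 0.173775)/(-0.077788 - (-0.186275))
       = 0.216505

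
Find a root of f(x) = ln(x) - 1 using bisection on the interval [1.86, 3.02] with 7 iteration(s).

f(x) = ln(x) - 1
Initial interval: [1.86, 3.02]

Iteration 1:
  c_1 = (1.860000 + 3.020000)/2 = 2.440000
  f(c_1) = f(2.440000) = -0.108002
  f(a) × f(c) ≥ 0, new interval: [2.440000, 3.020000]
Iteration 2:
  c_2 = (2.440000 + 3.020000)/2 = 2.730000
  f(c_2) = f(2.730000) = 0.004302
  f(a) × f(c) < 0, new interval: [2.440000, 2.730000]
Iteration 3:
  c_3 = (2.440000 + 2.730000)/2 = 2.585000
  f(c_3) = f(2.585000) = -0.050274
  f(a) × f(c) ≥ 0, new interval: [2.585000, 2.730000]
Iteration 4:
  c_4 = (2.585000 + 2.730000)/2 = 2.657500
  f(c_4) = f(2.657500) = -0.022614
  f(a) × f(c) ≥ 0, new interval: [2.657500, 2.730000]
Iteration 5:
  c_5 = (2.657500 + 2.730000)/2 = 2.693750
  f(c_5) = f(2.693750) = -0.009066
  f(a) × f(c) ≥ 0, new interval: [2.693750, 2.730000]
Iteration 6:
  c_6 = (2.693750 + 2.730000)/2 = 2.711875
  f(c_6) = f(2.711875) = -0.002360
  f(a) × f(c) ≥ 0, new interval: [2.711875, 2.730000]
Iteration 7:
  c_7 = (2.711875 + 2.730000)/2 = 2.720937
  f(c_7) = f(2.720937) = 0.000976
  f(a) × f(c) < 0, new interval: [2.711875, 2.720937]

After 7 iteration(s), the approximation is c_7 = 2.720937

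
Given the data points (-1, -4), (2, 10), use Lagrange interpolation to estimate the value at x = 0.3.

Lagrange interpolation formula:
P(x) = Σ yᵢ × Lᵢ(x)
where Lᵢ(x) = Π_{j≠i} (x - xⱼ)/(xᵢ - xⱼ)

L_0(0.3) = (0.3 - 2)/(-1 - 2) = 0.566667
L_1(0.3) = (0.3 - (-1))/(2 - (-1)) = 0.433333

P(0.3) = (-4)×L_0(0.3) + 10×L_1(0.3)
P(0.3) = 2.066667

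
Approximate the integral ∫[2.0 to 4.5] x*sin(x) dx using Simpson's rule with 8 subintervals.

f(x) = x*sin(x)
a = 2.0, b = 4.5, n = 8
h = (b - a)/n = 0.312500

Simpson's rule: (h/3)[f(x₀) + 4f(x₁) + 2f(x₂) + ... + f(xₙ)]

x_0 = 2.0000, f(x_0) = 1.818595, coefficient = 1
x_1 = 2.3125, f(x_1) = 1.705050, coefficient = 4
x_2 = 2.6250, f(x_2) = 1.296541, coefficient = 2
x_3 = 2.9375, f(x_3) = 0.595369, coefficient = 4
x_4 = 3.2500, f(x_4) = -0.351634, coefficient = 2
x_5 = 3.5625, f(x_5) = -1.455598, coefficient = 4
x_6 = 3.8750, f(x_6) = -2.593944, coefficient = 2
x_7 = 4.1875, f(x_7) = -3.623777, coefficient = 4
x_8 = 4.5000, f(x_8) = -4.398886, coefficient = 1

I ≈ (0.312500/3) × -16.994190 = -1.770228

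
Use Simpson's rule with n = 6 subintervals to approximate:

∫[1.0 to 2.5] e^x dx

f(x) = e^x
a = 1.0, b = 2.5, n = 6
h = (b - a)/n = 0.250000

Simpson's rule: (h/3)[f(x₀) + 4f(x₁) + 2f(x₂) + ... + f(xₙ)]

x_0 = 1.0000, f(x_0) = 2.718282, coefficient = 1
x_1 = 1.2500, f(x_1) = 3.490343, coefficient = 4
x_2 = 1.5000, f(x_2) = 4.481689, coefficient = 2
x_3 = 1.7500, f(x_3) = 5.754603, coefficient = 4
x_4 = 2.0000, f(x_4) = 7.389056, coefficient = 2
x_5 = 2.2500, f(x_5) = 9.487736, coefficient = 4
x_6 = 2.5000, f(x_6) = 12.182494, coefficient = 1

I ≈ (0.250000/3) × 113.572992 = 9.464416
Exact value: 9.464212
Error: 0.000204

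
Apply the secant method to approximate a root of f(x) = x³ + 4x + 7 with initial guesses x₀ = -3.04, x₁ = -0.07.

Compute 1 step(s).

f(x) = x³ + 4x + 7
x₀ = -3.04, x₁ = -0.07

Secant formula: x_{n+1} = x_n - f(x_n)(x_n - x_{n-1})/(f(x_n) - f(x_{n-1}))

Iteration 1:
  f(-3.040000) = -33.254464
  f(-0.070000) = 6.719657
  x_2 = -0.070000 - 6.719657×(-0.070000 - (-3.040000))/(6.719657 - (-33.254464))
       = -0.569258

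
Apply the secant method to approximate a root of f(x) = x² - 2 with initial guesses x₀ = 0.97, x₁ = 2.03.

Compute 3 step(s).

f(x) = x² - 2
x₀ = 0.97, x₁ = 2.03

Secant formula: x_{n+1} = x_n - f(x_n)(x_n - x_{n-1})/(f(x_n) - f(x_{n-1}))

Iteration 1:
  f(0.970000) = -1.059100
  f(2.030000) = 2.120900
  x_2 = 2.030000 - 2.120900×(2.030000 - 0.970000)/(2.120900 - (-1.059100))
       = 1.323033
Iteration 2:
  f(2.030000) = 2.120900
  f(1.323033) = -0.249583
  x_3 = 1.323033 - (-0.249583)×(1.323033 - 2.030000)/(-0.249583 - 2.120900)
       = 1.397468
Iteration 3:
  f(1.323033) = -0.249583
  f(1.397468) = -0.047082
  x_4 = 1.397468 - (-0.047082)×(1.397468 - 1.323033)/(-0.047082 - (-0.249583))
       = 1.414775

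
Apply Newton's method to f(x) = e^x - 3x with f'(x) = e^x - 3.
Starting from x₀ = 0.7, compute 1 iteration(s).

f(x) = e^x - 3x
f'(x) = e^x - 3
x₀ = 0.7

Newton-Raphson formula: x_{n+1} = x_n - f(x_n)/f'(x_n)

Iteration 1:
  f(0.700000) = -0.086247
  f'(0.700000) = -0.986247
  x_1 = 0.700000 - (-0.086247)/(-0.986247) = 0.612550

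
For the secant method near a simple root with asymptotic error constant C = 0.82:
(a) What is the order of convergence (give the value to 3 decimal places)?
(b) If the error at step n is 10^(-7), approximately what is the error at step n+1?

(a) Secant method has superlinear convergence with order φ = (1+√5)/2 ≈ 1.618.
    This means |e_{n+1}| ≈ C|e_n|^1.618.

(b) With |e_n| = 10^(-7) and C = 0.82:
    |e_{n+1}| ≈ 0.82 × (10^(-7))^1.618 = 0.82 × 10^(-11.33)

(a) ≈ 1.618 (golden ratio); (b) |e_{n+1}| ≈ 3.869e-12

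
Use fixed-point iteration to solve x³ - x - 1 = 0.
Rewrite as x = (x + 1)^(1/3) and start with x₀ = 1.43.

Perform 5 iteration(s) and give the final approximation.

Equation: x³ - x - 1 = 0
Fixed-point form: x = (x + 1)^(1/3)
x₀ = 1.43

x_1 = g(1.430000) = 1.344421
x_2 = g(1.344421) = 1.328450
x_3 = g(1.328450) = 1.325426
x_4 = g(1.325426) = 1.324853
x_5 = g(1.324853) = 1.324744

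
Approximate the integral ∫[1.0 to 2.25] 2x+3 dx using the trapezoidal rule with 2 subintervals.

f(x) = 2x+3
a = 1.0, b = 2.25, n = 2
h = (b - a)/n = 0.625000

Trapezoidal rule: (h/2)[f(x₀) + 2f(x₁) + 2f(x₂) + ... + f(xₙ)]

x_0 = 1.0000, f(x_0) = 5.000000, coefficient = 1
x_1 = 1.6250, f(x_1) = 6.250000, coefficient = 2
x_2 = 2.2500, f(x_2) = 7.500000, coefficient = 1

I ≈ (0.625000/2) × 25.000000 = 7.812500
Exact value: 7.812500
Error: 0.000000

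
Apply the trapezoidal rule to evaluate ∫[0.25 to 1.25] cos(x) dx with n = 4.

f(x) = cos(x)
a = 0.25, b = 1.25, n = 4
h = (b - a)/n = 0.250000

Trapezoidal rule: (h/2)[f(x₀) + 2f(x₁) + 2f(x₂) + ... + f(xₙ)]

x_0 = 0.2500, f(x_0) = 0.968912, coefficient = 1
x_1 = 0.5000, f(x_1) = 0.877583, coefficient = 2
x_2 = 0.7500, f(x_2) = 0.731689, coefficient = 2
x_3 = 1.0000, f(x_3) = 0.540302, coefficient = 2
x_4 = 1.2500, f(x_4) = 0.315322, coefficient = 1

I ≈ (0.250000/2) × 5.583382 = 0.697923
Exact value: 0.701581
Error: 0.003658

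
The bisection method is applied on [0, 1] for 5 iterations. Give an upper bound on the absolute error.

Bisection error bound: |error| ≤ (b-a)/2^n
|error| ≤ (1 - 0)/2^5 = 1/2^5
|error| ≤ 0.0312500000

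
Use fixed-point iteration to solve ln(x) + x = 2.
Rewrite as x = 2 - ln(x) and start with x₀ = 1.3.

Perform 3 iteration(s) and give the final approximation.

Equation: ln(x) + x = 2
Fixed-point form: x = 2 - ln(x)
x₀ = 1.3

x_1 = g(1.300000) = 1.737636
x_2 = g(1.737636) = 1.447475
x_3 = g(1.447475) = 1.630180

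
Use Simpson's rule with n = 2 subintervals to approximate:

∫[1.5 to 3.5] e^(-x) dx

f(x) = e^(-x)
a = 1.5, b = 3.5, n = 2
h = (b - a)/n = 1.000000

Simpson's rule: (h/3)[f(x₀) + 4f(x₁) + 2f(x₂) + ... + f(xₙ)]

x_0 = 1.5000, f(x_0) = 0.223130, coefficient = 1
x_1 = 2.5000, f(x_1) = 0.082085, coefficient = 4
x_2 = 3.5000, f(x_2) = 0.030197, coefficient = 1

I ≈ (1.000000/3) × 0.581668 = 0.193889
Exact value: 0.192933
Error: 0.000956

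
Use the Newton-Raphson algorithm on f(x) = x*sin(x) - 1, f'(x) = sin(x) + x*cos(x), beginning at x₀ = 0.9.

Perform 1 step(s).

f(x) = x*sin(x) - 1
f'(x) = sin(x) + x*cos(x)
x₀ = 0.9

Newton-Raphson formula: x_{n+1} = x_n - f(x_n)/f'(x_n)

Iteration 1:
  f(0.900000) = -0.295006
  f'(0.900000) = 1.342776
  x_1 = 0.900000 - (-0.295006)/1.342776 = 1.119698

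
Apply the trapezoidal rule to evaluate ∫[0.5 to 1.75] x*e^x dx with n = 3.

f(x) = x*e^x
a = 0.5, b = 1.75, n = 3
h = (b - a)/n = 0.416667

Trapezoidal rule: (h/2)[f(x₀) + 2f(x₁) + 2f(x₂) + ... + f(xₙ)]

x_0 = 0.5000, f(x_0) = 0.824361, coefficient = 1
x_1 = 0.9167, f(x_1) = 2.292528, coefficient = 2
x_2 = 1.3333, f(x_2) = 5.058224, coefficient = 2
x_3 = 1.7500, f(x_3) = 10.070555, coefficient = 1

I ≈ (0.416667/2) × 25.596420 = 5.332587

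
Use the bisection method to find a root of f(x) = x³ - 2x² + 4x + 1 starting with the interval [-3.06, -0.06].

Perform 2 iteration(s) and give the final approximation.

f(x) = x³ - 2x² + 4x + 1
Initial interval: [-3.06, -0.06]

Iteration 1:
  c_1 = (-3.060000 + (-0.060000))/2 = -1.560000
  f(c_1) = f(-1.560000) = -13.903616
  f(a) × f(c) ≥ 0, new interval: [-1.560000, -0.060000]
Iteration 2:
  c_2 = (-1.560000 + (-0.060000))/2 = -0.810000
  f(c_2) = f(-0.810000) = -4.083641
  f(a) × f(c) ≥ 0, new interval: [-0.810000, -0.060000]

After 2 iteration(s), the approximation is c_2 = -0.810000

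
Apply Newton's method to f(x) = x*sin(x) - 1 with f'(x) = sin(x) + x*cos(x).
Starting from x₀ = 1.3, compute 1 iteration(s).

f(x) = x*sin(x) - 1
f'(x) = sin(x) + x*cos(x)
x₀ = 1.3

Newton-Raphson formula: x_{n+1} = x_n - f(x_n)/f'(x_n)

Iteration 1:
  f(1.300000) = 0.252626
  f'(1.300000) = 1.311307
  x_1 = 1.300000 - 0.252626/1.311307 = 1.107348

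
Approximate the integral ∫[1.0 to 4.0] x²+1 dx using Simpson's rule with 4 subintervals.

f(x) = x²+1
a = 1.0, b = 4.0, n = 4
h = (b - a)/n = 0.750000

Simpson's rule: (h/3)[f(x₀) + 4f(x₁) + 2f(x₂) + ... + f(xₙ)]

x_0 = 1.0000, f(x_0) = 2.000000, coefficient = 1
x_1 = 1.7500, f(x_1) = 4.062500, coefficient = 4
x_2 = 2.5000, f(x_2) = 7.250000, coefficient = 2
x_3 = 3.2500, f(x_3) = 11.562500, coefficient = 4
x_4 = 4.0000, f(x_4) = 17.000000, coefficient = 1

I ≈ (0.750000/3) × 96.000000 = 24.000000
Exact value: 24.000000
Error: 0.000000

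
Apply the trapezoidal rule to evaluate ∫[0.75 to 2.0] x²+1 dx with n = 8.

f(x) = x²+1
a = 0.75, b = 2.0, n = 8
h = (b - a)/n = 0.156250

Trapezoidal rule: (h/2)[f(x₀) + 2f(x₁) + 2f(x₂) + ... + f(xₙ)]

x_0 = 0.7500, f(x_0) = 1.562500, coefficient = 1
x_1 = 0.9062, f(x_1) = 1.821289, coefficient = 2
x_2 = 1.0625, f(x_2) = 2.128906, coefficient = 2
x_3 = 1.2188, f(x_3) = 2.485352, coefficient = 2
x_4 = 1.3750, f(x_4) = 2.890625, coefficient = 2
x_5 = 1.5312, f(x_5) = 3.344727, coefficient = 2
x_6 = 1.6875, f(x_6) = 3.847656, coefficient = 2
x_7 = 1.8438, f(x_7) = 4.399414, coefficient = 2
x_8 = 2.0000, f(x_8) = 5.000000, coefficient = 1

I ≈ (0.156250/2) × 48.398438 = 3.781128
Exact value: 3.776042
Error: 0.005086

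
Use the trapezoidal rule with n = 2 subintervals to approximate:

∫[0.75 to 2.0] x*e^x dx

f(x) = x*e^x
a = 0.75, b = 2.0, n = 2
h = (b - a)/n = 0.625000

Trapezoidal rule: (h/2)[f(x₀) + 2f(x₁) + 2f(x₂) + ... + f(xₙ)]

x_0 = 0.7500, f(x_0) = 1.587750, coefficient = 1
x_1 = 1.3750, f(x_1) = 5.438230, coefficient = 2
x_2 = 2.0000, f(x_2) = 14.778112, coefficient = 1

I ≈ (0.625000/2) × 27.242323 = 8.513226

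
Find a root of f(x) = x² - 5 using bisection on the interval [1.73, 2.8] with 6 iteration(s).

f(x) = x² - 5
Initial interval: [1.73, 2.8]

Iteration 1:
  c_1 = (1.730000 + 2.800000)/2 = 2.265000
  f(c_1) = f(2.265000) = 0.130225
  f(a) × f(c) < 0, new interval: [1.730000, 2.265000]
Iteration 2:
  c_2 = (1.730000 + 2.265000)/2 = 1.997500
  f(c_2) = f(1.997500) = -1.009994
  f(a) × f(c) ≥ 0, new interval: [1.997500, 2.265000]
Iteration 3:
  c_3 = (1.997500 + 2.265000)/2 = 2.131250
  f(c_3) = f(2.131250) = -0.457773
  f(a) × f(c) ≥ 0, new interval: [2.131250, 2.265000]
Iteration 4:
  c_4 = (2.131250 + 2.265000)/2 = 2.198125
  f(c_4) = f(2.198125) = -0.168246
  f(a) × f(c) ≥ 0, new interval: [2.198125, 2.265000]
Iteration 5:
  c_5 = (2.198125 + 2.265000)/2 = 2.231562
  f(c_5) = f(2.231562) = -0.020129
  f(a) × f(c) ≥ 0, new interval: [2.231562, 2.265000]
Iteration 6:
  c_6 = (2.231562 + 2.265000)/2 = 2.248281
  f(c_6) = f(2.248281) = 0.054769
  f(a) × f(c) < 0, new interval: [2.231562, 2.248281]

After 6 iteration(s), the approximation is c_6 = 2.248281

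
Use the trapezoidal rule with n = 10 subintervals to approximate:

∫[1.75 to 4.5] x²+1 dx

f(x) = x²+1
a = 1.75, b = 4.5, n = 10
h = (b - a)/n = 0.275000

Trapezoidal rule: (h/2)[f(x₀) + 2f(x₁) + 2f(x₂) + ... + f(xₙ)]

x_0 = 1.7500, f(x_0) = 4.062500, coefficient = 1
x_1 = 2.0250, f(x_1) = 5.100625, coefficient = 2
x_2 = 2.3000, f(x_2) = 6.290000, coefficient = 2
x_3 = 2.5750, f(x_3) = 7.630625, coefficient = 2
x_4 = 2.8500, f(x_4) = 9.122500, coefficient = 2
x_5 = 3.1250, f(x_5) = 10.765625, coefficient = 2
x_6 = 3.4000, f(x_6) = 12.560000, coefficient = 2
x_7 = 3.6750, f(x_7) = 14.505625, coefficient = 2
x_8 = 3.9500, f(x_8) = 16.602500, coefficient = 2
x_9 = 4.2250, f(x_9) = 18.850625, coefficient = 2
x_10 = 4.5000, f(x_10) = 21.250000, coefficient = 1

I ≈ (0.275000/2) × 228.168750 = 31.373203
Exact value: 31.338542
Error: 0.034661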